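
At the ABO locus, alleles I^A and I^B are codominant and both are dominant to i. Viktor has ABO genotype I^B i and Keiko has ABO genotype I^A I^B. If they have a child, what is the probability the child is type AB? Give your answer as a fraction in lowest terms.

1/4

ABO cross I^B i × I^A I^B → offspring phenotypes: 1/4 A, 1/2 B, 1/4 AB.
So P(type AB) = 1/4.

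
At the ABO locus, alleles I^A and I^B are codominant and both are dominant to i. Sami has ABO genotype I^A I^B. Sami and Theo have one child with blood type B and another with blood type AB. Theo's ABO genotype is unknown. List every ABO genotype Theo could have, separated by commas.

I^A I^B, I^A i, I^B I^B, I^B i

For each candidate genotype of Theo, check whether crossing it with I^A I^B can produce every observed child phenotype.
  I^A I^A → possible child types {A, AB} ✗
  I^A I^B → possible child types {A, B, AB} ✓
  I^A i → possible child types {A, B, AB} ✓
  I^B I^B → possible child types {B, AB} ✓
  I^B i → possible child types {A, B, AB} ✓
  i i → possible child types {A, B} ✗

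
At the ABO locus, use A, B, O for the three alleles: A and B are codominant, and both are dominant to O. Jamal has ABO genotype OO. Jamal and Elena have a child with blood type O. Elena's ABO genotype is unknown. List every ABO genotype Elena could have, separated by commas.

AO, BO, OO

For each candidate genotype of Elena, check whether crossing it with OO can produce every observed child phenotype.
  AA → possible child types {A} ✗
  AB → possible child types {A, B} ✗
  AO → possible child types {O, A} ✓
  BB → possible child types {B} ✗
  BO → possible child types {O, B} ✓
  OO → possible child types {O} ✓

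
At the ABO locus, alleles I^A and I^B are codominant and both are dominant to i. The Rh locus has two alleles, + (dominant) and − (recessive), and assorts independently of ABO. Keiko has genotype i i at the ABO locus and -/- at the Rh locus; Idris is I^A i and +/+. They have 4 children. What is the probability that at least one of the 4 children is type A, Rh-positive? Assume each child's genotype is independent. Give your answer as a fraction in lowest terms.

15/16

ABO cross i i × I^A i → 1/2 O, 1/2 A.
Rh cross -/- × +/+ → 1 Rh+; so P(type A, Rh-positive) = 1/2 × 1 = 1/2 per child.
P(none) = (1/2)^4 = 1/16; P(at least one) = 1 − 1/16 = 15/16.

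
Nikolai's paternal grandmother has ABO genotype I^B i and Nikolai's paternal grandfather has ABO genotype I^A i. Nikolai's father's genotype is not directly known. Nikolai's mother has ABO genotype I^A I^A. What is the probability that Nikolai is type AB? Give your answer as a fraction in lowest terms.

Nikolai's father's ABO genotype from I^B i × I^A i: 1/4 I^A I^B, 1/4 I^A i, 1/4 I^B i, 1/4 i i.
Crossing each possibility with the mother I^A I^A and summing P(type AB): 1/4·1/2 + 1/4·0 + 1/4·1/2 + 1/4·0 = 1/4.

1/4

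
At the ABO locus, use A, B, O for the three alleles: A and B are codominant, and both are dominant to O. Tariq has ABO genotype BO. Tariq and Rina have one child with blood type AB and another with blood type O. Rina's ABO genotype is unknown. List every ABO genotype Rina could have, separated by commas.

For each candidate genotype of Rina, check whether crossing it with BO can produce every observed child phenotype.
  AA → possible child types {A, AB} ✗
  AB → possible child types {A, B, AB} ✗
  AO → possible child types {O, A, B, AB} ✓
  BB → possible child types {B} ✗
  BO → possible child types {O, B} ✗
  OO → possible child types {O, B} ✗

AO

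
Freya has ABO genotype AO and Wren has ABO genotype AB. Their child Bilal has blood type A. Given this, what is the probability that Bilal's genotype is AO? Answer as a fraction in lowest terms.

Cross AO × AB → 1/4 AA, 1/4 AB, 1/4 AO, 1/4 BO.
Type-A genotypes among offspring: AA (1/4), AO (1/4); total 1/2.
P(AO | type A) = (1/4) / (1/2) = 1/2.

1/2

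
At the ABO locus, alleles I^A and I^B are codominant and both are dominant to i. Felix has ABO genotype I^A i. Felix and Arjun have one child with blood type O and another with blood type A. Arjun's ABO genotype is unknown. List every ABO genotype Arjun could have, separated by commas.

I^A i, I^B i, i i

For each candidate genotype of Arjun, check whether crossing it with I^A i can produce every observed child phenotype.
  I^A I^A → possible child types {A} ✗
  I^A I^B → possible child types {A, B, AB} ✗
  I^A i → possible child types {O, A} ✓
  I^B I^B → possible child types {B, AB} ✗
  I^B i → possible child types {O, A, B, AB} ✓
  i i → possible child types {O, A} ✓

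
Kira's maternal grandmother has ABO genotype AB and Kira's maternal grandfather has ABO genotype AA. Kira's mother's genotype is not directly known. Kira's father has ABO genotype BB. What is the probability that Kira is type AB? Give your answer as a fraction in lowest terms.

Kira's mother's ABO genotype from AB × AA: 1/2 AA, 1/2 AB.
Crossing each possibility with the father BB and summing P(type AB): 1/2·1 + 1/2·1/2 = 3/4.

3/4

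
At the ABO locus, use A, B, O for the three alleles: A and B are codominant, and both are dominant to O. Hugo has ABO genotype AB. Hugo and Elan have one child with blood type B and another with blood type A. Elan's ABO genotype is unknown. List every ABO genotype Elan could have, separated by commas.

For each candidate genotype of Elan, check whether crossing it with AB can produce every observed child phenotype.
  AA → possible child types {A, AB} ✗
  AB → possible child types {A, B, AB} ✓
  AO → possible child types {A, B, AB} ✓
  BB → possible child types {B, AB} ✗
  BO → possible child types {A, B, AB} ✓
  OO → possible child types {A, B} ✓

AB, AO, BO, OO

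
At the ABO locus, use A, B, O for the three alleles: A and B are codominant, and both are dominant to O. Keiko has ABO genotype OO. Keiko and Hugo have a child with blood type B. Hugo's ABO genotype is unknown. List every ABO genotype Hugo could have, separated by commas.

AB, BB, BO

For each candidate genotype of Hugo, check whether crossing it with OO can produce every observed child phenotype.
  AA → possible child types {A} ✗
  AB → possible child types {A, B} ✓
  AO → possible child types {O, A} ✗
  BB → possible child types {B} ✓
  BO → possible child types {O, B} ✓
  OO → possible child types {O} ✗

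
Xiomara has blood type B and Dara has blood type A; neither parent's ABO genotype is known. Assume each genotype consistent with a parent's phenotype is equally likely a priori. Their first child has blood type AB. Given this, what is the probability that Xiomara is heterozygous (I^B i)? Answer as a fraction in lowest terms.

Possible genotypes: Xiomara ∈ {I^B I^B, I^B i}; Dara ∈ {I^A I^A, I^A i}.
Weight each parental genotype pair by prior × P(type-AB child):
  I^B I^B × I^A I^A: posterior weight 4/9.
  I^B I^B × I^A i: posterior weight 2/9.
  I^B i × I^A I^A: posterior weight 2/9.
  I^B i × I^A i: posterior weight 1/9.
Sum the posterior weight over pairs where Xiomara is I^B i: 1/3.

1/3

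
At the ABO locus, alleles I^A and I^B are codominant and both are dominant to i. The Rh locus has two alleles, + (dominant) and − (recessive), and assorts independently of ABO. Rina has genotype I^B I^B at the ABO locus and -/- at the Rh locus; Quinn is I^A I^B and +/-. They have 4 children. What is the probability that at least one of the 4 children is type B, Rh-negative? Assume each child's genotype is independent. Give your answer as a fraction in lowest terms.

175/256

ABO cross I^B I^B × I^A I^B → 1/2 B, 1/2 AB.
Rh cross -/- × +/- → 1/2 Rh+, 1/2 Rh-; so P(type B, Rh-negative) = 1/2 × 1/2 = 1/4 per child.
P(none) = (3/4)^4 = 81/256; P(at least one) = 1 − 81/256 = 175/256.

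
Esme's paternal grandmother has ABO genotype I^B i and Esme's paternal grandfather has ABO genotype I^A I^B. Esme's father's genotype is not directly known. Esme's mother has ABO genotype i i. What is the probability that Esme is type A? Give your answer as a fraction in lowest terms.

Esme's father's ABO genotype from I^B i × I^A I^B: 1/4 I^A I^B, 1/4 I^A i, 1/4 I^B I^B, 1/4 I^B i.
Crossing each possibility with the mother i i and summing P(type A): 1/4·1/2 + 1/4·1/2 + 1/4·0 + 1/4·0 = 1/4.

1/4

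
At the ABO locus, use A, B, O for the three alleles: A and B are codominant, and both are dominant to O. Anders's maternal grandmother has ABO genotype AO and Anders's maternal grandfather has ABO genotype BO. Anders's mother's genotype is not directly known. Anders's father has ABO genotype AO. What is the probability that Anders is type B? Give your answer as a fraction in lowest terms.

Anders's mother's ABO genotype from AO × BO: 1/4 AB, 1/4 AO, 1/4 BO, 1/4 OO.
Crossing each possibility with the father AO and summing P(type B): 1/4·1/4 + 1/4·0 + 1/4·1/4 + 1/4·0 = 1/8.

1/8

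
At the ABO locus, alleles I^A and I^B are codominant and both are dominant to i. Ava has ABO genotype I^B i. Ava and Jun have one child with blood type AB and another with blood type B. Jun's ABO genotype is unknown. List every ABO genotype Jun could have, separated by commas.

For each candidate genotype of Jun, check whether crossing it with I^B i can produce every observed child phenotype.
  I^A I^A → possible child types {A, AB} ✗
  I^A I^B → possible child types {A, B, AB} ✓
  I^A i → possible child types {O, A, B, AB} ✓
  I^B I^B → possible child types {B} ✗
  I^B i → possible child types {O, B} ✗
  i i → possible child types {O, B} ✗

I^A I^B, I^A i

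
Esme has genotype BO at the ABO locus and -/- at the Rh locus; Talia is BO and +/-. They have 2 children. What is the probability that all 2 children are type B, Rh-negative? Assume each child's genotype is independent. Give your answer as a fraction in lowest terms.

9/64

ABO cross BO × BO → 1/4 O, 3/4 B.
Rh cross -/- × +/- → 1/2 Rh+, 1/2 Rh-; so P(type B, Rh-negative) = 3/4 × 1/2 = 3/8 per child.
All 2 independent: (3/8)^2 = 9/64.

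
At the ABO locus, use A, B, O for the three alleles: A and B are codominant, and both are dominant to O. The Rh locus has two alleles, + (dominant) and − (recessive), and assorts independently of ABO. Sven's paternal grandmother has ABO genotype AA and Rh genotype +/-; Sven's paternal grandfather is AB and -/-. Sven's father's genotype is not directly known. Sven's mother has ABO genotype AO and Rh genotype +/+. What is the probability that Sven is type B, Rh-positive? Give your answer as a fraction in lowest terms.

1/8

Sven's father's ABO genotype from AA × AB: 1/2 AA, 1/2 AB.
Crossing each possibility with the mother AO and summing P(type B): 1/2·0 + 1/2·1/4 = 1/8.
Similarly for Rh via the father's Rh distribution: P(Rh+) = 1.
Independent loci: 1/8 × 1 = 1/8.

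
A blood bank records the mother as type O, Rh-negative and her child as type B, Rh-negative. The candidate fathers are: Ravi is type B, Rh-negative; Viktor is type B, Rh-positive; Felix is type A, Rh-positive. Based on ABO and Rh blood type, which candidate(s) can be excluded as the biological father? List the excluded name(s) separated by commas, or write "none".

Felix

A candidate is excluded only if no genotype consistent with his phenotype could produce a type B, Rh-negative child with a type O, Rh-negative mother.
Felix (type A, Rh+): no genotype consistent with that phenotype can produce a type-B Rh- child with a type-O mother.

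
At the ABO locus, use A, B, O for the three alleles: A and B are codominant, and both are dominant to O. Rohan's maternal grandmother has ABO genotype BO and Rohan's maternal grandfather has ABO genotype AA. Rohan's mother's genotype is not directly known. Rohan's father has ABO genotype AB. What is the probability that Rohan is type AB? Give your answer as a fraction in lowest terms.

Rohan's mother's ABO genotype from BO × AA: 1/2 AB, 1/2 AO.
Crossing each possibility with the father AB and summing P(type AB): 1/2·1/2 + 1/2·1/4 = 3/8.

3/8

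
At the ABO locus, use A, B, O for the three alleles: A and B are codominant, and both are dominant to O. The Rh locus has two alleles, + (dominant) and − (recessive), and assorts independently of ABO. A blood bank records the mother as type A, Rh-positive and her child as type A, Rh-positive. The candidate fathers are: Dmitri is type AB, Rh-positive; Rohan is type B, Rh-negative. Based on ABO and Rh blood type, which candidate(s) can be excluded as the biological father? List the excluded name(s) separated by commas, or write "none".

none

A candidate is excluded only if no genotype consistent with his phenotype could produce a type A, Rh-positive child with a type A, Rh-positive mother.
Every candidate has at least one consistent genotype combination, so none can be excluded.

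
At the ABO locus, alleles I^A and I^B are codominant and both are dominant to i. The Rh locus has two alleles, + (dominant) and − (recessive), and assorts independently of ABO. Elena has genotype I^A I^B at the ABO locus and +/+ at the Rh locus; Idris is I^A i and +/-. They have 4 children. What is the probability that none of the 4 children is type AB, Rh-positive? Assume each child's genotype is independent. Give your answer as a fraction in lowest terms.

81/256

ABO cross I^A I^B × I^A i → 1/2 A, 1/4 B, 1/4 AB.
Rh cross +/+ × +/- → 1 Rh+; so P(type AB, Rh-positive) = 1/4 × 1 = 1/4 per child.
P(not type AB, Rh-positive) = 3/4 for one child; (3/4)^4 = 81/256.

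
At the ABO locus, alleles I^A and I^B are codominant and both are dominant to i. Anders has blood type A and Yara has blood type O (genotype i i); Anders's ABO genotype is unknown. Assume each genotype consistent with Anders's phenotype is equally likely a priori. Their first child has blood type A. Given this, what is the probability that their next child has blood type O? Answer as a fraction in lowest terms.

Possible genotypes: Anders ∈ {I^A I^A, I^A i}; Yara ∈ {i i}.
Weight each parental genotype pair by prior × P(type-A child):
  I^A I^A × i i: posterior weight 2/3; P(next child type O) = 0.
  I^A i × i i: posterior weight 1/3; P(next child type O) = 1/2.
Weighted sum = 1/6.

1/6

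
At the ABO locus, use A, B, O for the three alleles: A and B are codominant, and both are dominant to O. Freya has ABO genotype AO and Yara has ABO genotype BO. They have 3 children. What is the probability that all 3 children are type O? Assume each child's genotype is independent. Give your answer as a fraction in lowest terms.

ABO cross AO × BO → 1/4 O, 1/4 A, 1/4 B, 1/4 AB.
So P(type O) = 1/4 per child.
All 3 independent: (1/4)^3 = 1/64.

1/64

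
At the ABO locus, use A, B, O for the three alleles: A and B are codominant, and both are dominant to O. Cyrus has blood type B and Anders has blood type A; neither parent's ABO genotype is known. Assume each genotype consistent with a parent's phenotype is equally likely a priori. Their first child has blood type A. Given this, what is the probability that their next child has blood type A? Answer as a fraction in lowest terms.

5/12

Possible genotypes: Cyrus ∈ {BB, BO}; Anders ∈ {AA, AO}.
Weight each parental genotype pair by prior × P(type-A child):
  BO × AA: posterior weight 2/3; P(next child type A) = 1/2.
  BO × AO: posterior weight 1/3; P(next child type A) = 1/4.
Weighted sum = 5/12.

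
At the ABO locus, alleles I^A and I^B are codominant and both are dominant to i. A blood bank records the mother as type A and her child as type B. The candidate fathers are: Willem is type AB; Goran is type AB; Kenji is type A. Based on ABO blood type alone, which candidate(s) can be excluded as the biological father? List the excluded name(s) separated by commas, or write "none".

Kenji

A candidate is excluded only if no genotype consistent with his phenotype could produce a type B child with a type A mother.
Kenji (type A): no genotype consistent with that phenotype can produce a type-B child with a type-A mother.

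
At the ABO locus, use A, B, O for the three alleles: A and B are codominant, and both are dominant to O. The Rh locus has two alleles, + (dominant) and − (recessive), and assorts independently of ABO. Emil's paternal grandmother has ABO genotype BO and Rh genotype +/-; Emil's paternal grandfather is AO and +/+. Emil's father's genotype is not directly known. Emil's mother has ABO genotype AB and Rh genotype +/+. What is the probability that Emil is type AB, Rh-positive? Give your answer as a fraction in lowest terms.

Emil's father's ABO genotype from BO × AO: 1/4 AB, 1/4 AO, 1/4 BO, 1/4 OO.
Crossing each possibility with the mother AB and summing P(type AB): 1/4·1/2 + 1/4·1/4 + 1/4·1/4 + 1/4·0 = 1/4.
Similarly for Rh via the father's Rh distribution: P(Rh+) = 1.
Independent loci: 1/4 × 1 = 1/4.

1/4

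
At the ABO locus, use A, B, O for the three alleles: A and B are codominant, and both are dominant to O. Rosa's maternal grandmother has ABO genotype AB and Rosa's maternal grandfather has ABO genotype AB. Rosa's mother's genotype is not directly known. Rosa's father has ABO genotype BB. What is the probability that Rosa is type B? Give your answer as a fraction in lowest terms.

Rosa's mother's ABO genotype from AB × AB: 1/4 AA, 1/2 AB, 1/4 BB.
Crossing each possibility with the father BB and summing P(type B): 1/4·0 + 1/2·1/2 + 1/4·1 = 1/2.

1/2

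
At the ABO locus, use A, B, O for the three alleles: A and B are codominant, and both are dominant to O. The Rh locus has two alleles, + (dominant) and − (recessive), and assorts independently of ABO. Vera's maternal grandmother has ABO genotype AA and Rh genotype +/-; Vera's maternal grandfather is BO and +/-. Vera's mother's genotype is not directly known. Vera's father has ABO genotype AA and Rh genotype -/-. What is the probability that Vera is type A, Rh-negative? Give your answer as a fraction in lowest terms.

Vera's mother's ABO genotype from AA × BO: 1/2 AB, 1/2 AO.
Crossing each possibility with the father AA and summing P(type A): 1/2·1/2 + 1/2·1 = 3/4.
Similarly for Rh via the mother's Rh distribution: P(Rh-) = 1/2.
Independent loci: 3/4 × 1/2 = 3/8.

3/8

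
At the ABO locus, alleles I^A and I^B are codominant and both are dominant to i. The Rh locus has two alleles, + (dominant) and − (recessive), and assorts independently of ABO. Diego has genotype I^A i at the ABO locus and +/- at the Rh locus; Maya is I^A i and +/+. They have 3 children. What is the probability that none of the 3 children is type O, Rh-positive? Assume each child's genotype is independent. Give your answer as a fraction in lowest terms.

27/64

ABO cross I^A i × I^A i → 1/4 O, 3/4 A.
Rh cross +/- × +/+ → 1 Rh+; so P(type O, Rh-positive) = 1/4 × 1 = 1/4 per child.
P(not type O, Rh-positive) = 3/4 for one child; (3/4)^3 = 27/64.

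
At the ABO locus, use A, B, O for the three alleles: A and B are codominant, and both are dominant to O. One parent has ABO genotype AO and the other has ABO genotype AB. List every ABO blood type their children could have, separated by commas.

Gametes from AO × AB give offspring ABO genotypes AA, AB, AO, BO, i.e. phenotypes A, B, AB.

A, B, AB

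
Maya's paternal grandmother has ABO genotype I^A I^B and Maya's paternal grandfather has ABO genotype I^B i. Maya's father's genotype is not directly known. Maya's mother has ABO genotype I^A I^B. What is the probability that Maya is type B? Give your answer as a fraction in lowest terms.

3/8

Maya's father's ABO genotype from I^A I^B × I^B i: 1/4 I^A I^B, 1/4 I^A i, 1/4 I^B I^B, 1/4 I^B i.
Crossing each possibility with the mother I^A I^B and summing P(type B): 1/4·1/4 + 1/4·1/4 + 1/4·1/2 + 1/4·1/2 = 3/8.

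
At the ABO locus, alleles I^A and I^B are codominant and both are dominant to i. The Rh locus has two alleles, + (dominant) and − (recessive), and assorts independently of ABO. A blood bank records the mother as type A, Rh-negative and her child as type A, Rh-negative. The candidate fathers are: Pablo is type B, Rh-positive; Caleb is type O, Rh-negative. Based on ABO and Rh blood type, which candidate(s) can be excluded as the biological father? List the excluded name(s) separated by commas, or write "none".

none

A candidate is excluded only if no genotype consistent with his phenotype could produce a type A, Rh-negative child with a type A, Rh-negative mother.
Every candidate has at least one consistent genotype combination, so none can be excluded.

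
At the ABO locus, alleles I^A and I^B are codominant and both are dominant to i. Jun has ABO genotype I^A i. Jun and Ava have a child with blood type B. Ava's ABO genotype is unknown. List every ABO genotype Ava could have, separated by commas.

For each candidate genotype of Ava, check whether crossing it with I^A i can produce every observed child phenotype.
  I^A I^A → possible child types {A} ✗
  I^A I^B → possible child types {A, B, AB} ✓
  I^A i → possible child types {O, A} ✗
  I^B I^B → possible child types {B, AB} ✓
  I^B i → possible child types {O, A, B, AB} ✓
  i i → possible child types {O, A} ✗

I^A I^B, I^B I^B, I^B i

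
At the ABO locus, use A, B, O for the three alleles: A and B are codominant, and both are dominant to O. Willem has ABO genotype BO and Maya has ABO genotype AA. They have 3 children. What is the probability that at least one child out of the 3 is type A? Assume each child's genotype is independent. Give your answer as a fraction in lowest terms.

ABO cross BO × AA → 1/2 A, 1/2 AB.
So P(type A) = 1/2 per child.
P(none) = (1/2)^3 = 1/8; P(at least one) = 1 − 1/8 = 7/8.

7/8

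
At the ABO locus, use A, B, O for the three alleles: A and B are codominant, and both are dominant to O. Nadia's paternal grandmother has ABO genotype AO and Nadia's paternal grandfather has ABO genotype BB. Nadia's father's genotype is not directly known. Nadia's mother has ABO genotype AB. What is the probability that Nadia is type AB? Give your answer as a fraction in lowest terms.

3/8

Nadia's father's ABO genotype from AO × BB: 1/2 AB, 1/2 BO.
Crossing each possibility with the mother AB and summing P(type AB): 1/2·1/2 + 1/2·1/4 = 3/8.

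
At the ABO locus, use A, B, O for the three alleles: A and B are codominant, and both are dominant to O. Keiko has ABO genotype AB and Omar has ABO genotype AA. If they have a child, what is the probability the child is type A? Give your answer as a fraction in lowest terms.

ABO cross AB × AA → offspring phenotypes: 1/2 A, 1/2 AB.
So P(type A) = 1/2.

1/2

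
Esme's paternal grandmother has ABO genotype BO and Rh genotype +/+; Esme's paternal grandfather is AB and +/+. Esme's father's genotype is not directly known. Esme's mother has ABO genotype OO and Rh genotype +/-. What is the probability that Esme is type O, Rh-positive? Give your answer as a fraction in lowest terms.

1/4

Esme's father's ABO genotype from BO × AB: 1/4 AB, 1/4 AO, 1/4 BB, 1/4 BO.
Crossing each possibility with the mother OO and summing P(type O): 1/4·0 + 1/4·1/2 + 1/4·0 + 1/4·1/2 = 1/4.
Similarly for Rh via the father's Rh distribution: P(Rh+) = 1.
Independent loci: 1/4 × 1 = 1/4.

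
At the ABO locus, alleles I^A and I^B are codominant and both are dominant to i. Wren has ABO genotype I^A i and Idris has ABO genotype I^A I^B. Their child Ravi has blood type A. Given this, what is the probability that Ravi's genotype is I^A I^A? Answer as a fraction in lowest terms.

Cross I^A i × I^A I^B → 1/4 I^A I^A, 1/4 I^A I^B, 1/4 I^A i, 1/4 I^B i.
Type-A genotypes among offspring: I^A I^A (1/4), I^A i (1/4); total 1/2.
P(I^A I^A | type A) = (1/4) / (1/2) = 1/2.

1/2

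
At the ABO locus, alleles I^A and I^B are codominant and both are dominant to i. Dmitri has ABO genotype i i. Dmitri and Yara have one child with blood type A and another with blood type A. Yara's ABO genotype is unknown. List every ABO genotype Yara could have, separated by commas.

I^A I^A, I^A I^B, I^A i

For each candidate genotype of Yara, check whether crossing it with i i can produce every observed child phenotype.
  I^A I^A → possible child types {A} ✓
  I^A I^B → possible child types {A, B} ✓
  I^A i → possible child types {O, A} ✓
  I^B I^B → possible child types {B} ✗
  I^B i → possible child types {O, B} ✗
  i i → possible child types {O} ✗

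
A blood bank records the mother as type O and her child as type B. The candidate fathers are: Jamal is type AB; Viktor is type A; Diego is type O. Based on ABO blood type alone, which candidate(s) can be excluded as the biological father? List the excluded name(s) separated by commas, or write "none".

Viktor, Diego

A candidate is excluded only if no genotype consistent with his phenotype could produce a type B child with a type O mother.
Viktor (type A): no genotype consistent with that phenotype can produce a type-B child with a type-O mother.
Diego (type O): no genotype consistent with that phenotype can produce a type-B child with a type-O mother.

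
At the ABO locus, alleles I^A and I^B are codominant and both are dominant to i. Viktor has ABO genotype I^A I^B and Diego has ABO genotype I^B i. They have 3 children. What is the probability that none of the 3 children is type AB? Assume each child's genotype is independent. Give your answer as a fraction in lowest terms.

ABO cross I^A I^B × I^B i → 1/4 A, 1/2 B, 1/4 AB.
So P(type AB) = 1/4 per child.
P(not type AB) = 3/4 for one child; (3/4)^3 = 27/64.

27/64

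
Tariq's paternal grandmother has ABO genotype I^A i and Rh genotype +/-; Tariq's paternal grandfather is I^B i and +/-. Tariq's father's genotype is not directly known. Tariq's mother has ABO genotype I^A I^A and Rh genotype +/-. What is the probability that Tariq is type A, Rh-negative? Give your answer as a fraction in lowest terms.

3/16

Tariq's father's ABO genotype from I^A i × I^B i: 1/4 I^A I^B, 1/4 I^A i, 1/4 I^B i, 1/4 i i.
Crossing each possibility with the mother I^A I^A and summing P(type A): 1/4·1/2 + 1/4·1 + 1/4·1/2 + 1/4·1 = 3/4.
Similarly for Rh via the father's Rh distribution: P(Rh-) = 1/4.
Independent loci: 3/4 × 1/4 = 3/16.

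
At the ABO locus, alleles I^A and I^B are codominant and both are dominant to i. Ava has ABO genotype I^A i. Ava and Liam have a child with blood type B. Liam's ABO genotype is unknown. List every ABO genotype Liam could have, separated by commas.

For each candidate genotype of Liam, check whether crossing it with I^A i can produce every observed child phenotype.
  I^A I^A → possible child types {A} ✗
  I^A I^B → possible child types {A, B, AB} ✓
  I^A i → possible child types {O, A} ✗
  I^B I^B → possible child types {B, AB} ✓
  I^B i → possible child types {O, A, B, AB} ✓
  i i → possible child types {O, A} ✗

I^A I^B, I^B I^B, I^B i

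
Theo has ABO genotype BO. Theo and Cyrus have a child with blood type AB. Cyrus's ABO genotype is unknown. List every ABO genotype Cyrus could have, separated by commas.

AA, AB, AO

For each candidate genotype of Cyrus, check whether crossing it with BO can produce every observed child phenotype.
  AA → possible child types {A, AB} ✓
  AB → possible child types {A, B, AB} ✓
  AO → possible child types {O, A, B, AB} ✓
  BB → possible child types {B} ✗
  BO → possible child types {O, B} ✗
  OO → possible child types {O, B} ✗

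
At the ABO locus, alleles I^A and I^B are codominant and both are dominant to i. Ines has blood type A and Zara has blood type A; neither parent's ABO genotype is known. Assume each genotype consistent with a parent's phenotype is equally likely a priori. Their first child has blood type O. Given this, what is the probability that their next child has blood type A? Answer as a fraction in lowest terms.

Possible genotypes: Ines ∈ {I^A I^A, I^A i}; Zara ∈ {I^A I^A, I^A i}.
Weight each parental genotype pair by prior × P(type-O child):
  I^A i × I^A i: posterior weight 1; P(next child type A) = 3/4.
Weighted sum = 3/4.

3/4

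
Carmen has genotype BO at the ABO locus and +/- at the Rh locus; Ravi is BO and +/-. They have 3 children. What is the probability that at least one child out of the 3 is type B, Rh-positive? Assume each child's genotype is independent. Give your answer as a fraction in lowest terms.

3753/4096

ABO cross BO × BO → 1/4 O, 3/4 B.
Rh cross +/- × +/- → 3/4 Rh+, 1/4 Rh-; so P(type B, Rh-positive) = 3/4 × 3/4 = 9/16 per child.
P(none) = (7/16)^3 = 343/4096; P(at least one) = 1 − 343/4096 = 3753/4096.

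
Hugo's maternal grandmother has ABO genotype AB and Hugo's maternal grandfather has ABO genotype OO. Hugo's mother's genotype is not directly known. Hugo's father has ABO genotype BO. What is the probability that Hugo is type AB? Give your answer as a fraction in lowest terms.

Hugo's mother's ABO genotype from AB × OO: 1/2 AO, 1/2 BO.
Crossing each possibility with the father BO and summing P(type AB): 1/2·1/4 + 1/2·0 = 1/8.

1/8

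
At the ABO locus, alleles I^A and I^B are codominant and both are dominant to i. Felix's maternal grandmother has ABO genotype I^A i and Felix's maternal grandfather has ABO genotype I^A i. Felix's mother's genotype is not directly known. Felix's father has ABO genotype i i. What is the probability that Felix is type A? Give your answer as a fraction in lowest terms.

Felix's mother's ABO genotype from I^A i × I^A i: 1/4 I^A I^A, 1/2 I^A i, 1/4 i i.
Crossing each possibility with the father i i and summing P(type A): 1/4·1 + 1/2·1/2 + 1/4·0 = 1/2.

1/2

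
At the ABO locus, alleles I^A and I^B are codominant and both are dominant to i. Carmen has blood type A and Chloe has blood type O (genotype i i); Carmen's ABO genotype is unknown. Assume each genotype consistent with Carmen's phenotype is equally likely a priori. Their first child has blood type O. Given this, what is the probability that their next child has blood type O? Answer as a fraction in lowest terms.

1/2

Possible genotypes: Carmen ∈ {I^A I^A, I^A i}; Chloe ∈ {i i}.
Weight each parental genotype pair by prior × P(type-O child):
  I^A i × i i: posterior weight 1; P(next child type O) = 1/2.
Weighted sum = 1/2.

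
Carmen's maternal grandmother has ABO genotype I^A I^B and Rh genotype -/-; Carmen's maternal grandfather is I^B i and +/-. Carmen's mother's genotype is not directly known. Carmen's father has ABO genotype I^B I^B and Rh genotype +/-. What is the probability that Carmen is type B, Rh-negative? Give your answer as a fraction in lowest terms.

9/32

Carmen's mother's ABO genotype from I^A I^B × I^B i: 1/4 I^A I^B, 1/4 I^A i, 1/4 I^B I^B, 1/4 I^B i.
Crossing each possibility with the father I^B I^B and summing P(type B): 1/4·1/2 + 1/4·1/2 + 1/4·1 + 1/4·1 = 3/4.
Similarly for Rh via the mother's Rh distribution: P(Rh-) = 3/8.
Independent loci: 3/4 × 3/8 = 9/32.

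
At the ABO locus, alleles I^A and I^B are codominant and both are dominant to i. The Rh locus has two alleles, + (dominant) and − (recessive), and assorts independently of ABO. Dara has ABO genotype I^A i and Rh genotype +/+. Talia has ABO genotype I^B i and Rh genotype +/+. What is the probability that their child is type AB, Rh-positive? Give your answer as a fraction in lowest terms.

ABO cross I^A i × I^B i → offspring phenotypes: 1/4 O, 1/4 A, 1/4 B, 1/4 AB.
Rh cross +/+ × +/+ → 1 Rh+.
Independent loci: P(type AB, Rh-positive) = 1/4 × 1 = 1/4.

1/4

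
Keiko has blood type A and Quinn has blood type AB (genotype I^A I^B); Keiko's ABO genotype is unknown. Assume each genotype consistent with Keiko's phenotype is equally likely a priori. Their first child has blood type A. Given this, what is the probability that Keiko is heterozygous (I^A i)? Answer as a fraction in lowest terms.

Possible genotypes: Keiko ∈ {I^A I^A, I^A i}; Quinn ∈ {I^A I^B}.
Weight each parental genotype pair by prior × P(type-A child):
  I^A I^A × I^A I^B: posterior weight 1/2.
  I^A i × I^A I^B: posterior weight 1/2.
Sum the posterior weight over pairs where Keiko is I^A i: 1/2.

1/2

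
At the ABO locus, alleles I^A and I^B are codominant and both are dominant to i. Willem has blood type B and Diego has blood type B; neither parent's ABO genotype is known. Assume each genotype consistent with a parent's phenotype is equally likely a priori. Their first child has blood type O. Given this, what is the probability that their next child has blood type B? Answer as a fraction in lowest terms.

3/4

Possible genotypes: Willem ∈ {I^B I^B, I^B i}; Diego ∈ {I^B I^B, I^B i}.
Weight each parental genotype pair by prior × P(type-O child):
  I^B i × I^B i: posterior weight 1; P(next child type B) = 3/4.
Weighted sum = 3/4.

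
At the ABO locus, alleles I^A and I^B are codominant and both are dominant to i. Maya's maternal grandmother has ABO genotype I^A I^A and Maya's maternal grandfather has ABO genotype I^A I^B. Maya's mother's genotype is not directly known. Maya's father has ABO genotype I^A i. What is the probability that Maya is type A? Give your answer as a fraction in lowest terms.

Maya's mother's ABO genotype from I^A I^A × I^A I^B: 1/2 I^A I^A, 1/2 I^A I^B.
Crossing each possibility with the father I^A i and summing P(type A): 1/2·1 + 1/2·1/2 = 3/4.

3/4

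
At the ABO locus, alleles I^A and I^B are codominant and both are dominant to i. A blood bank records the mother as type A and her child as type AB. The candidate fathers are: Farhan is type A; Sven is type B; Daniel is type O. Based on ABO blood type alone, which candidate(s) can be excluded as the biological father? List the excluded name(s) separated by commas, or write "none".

Farhan, Daniel

A candidate is excluded only if no genotype consistent with his phenotype could produce a type AB child with a type A mother.
Farhan (type A): no genotype consistent with that phenotype can produce a type-AB child with a type-A mother.
Daniel (type O): no genotype consistent with that phenotype can produce a type-AB child with a type-A mother.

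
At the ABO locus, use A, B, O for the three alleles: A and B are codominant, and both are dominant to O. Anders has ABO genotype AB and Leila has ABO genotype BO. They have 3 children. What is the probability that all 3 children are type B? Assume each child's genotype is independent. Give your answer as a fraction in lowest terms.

1/8

ABO cross AB × BO → 1/4 A, 1/2 B, 1/4 AB.
So P(type B) = 1/2 per child.
All 3 independent: (1/2)^3 = 1/8.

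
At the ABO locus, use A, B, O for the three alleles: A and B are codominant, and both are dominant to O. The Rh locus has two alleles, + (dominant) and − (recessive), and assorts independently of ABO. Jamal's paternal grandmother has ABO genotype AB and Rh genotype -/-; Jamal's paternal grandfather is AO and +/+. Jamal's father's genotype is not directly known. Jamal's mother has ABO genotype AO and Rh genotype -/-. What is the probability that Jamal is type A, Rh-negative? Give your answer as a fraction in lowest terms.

5/16

Jamal's father's ABO genotype from AB × AO: 1/4 AA, 1/4 AB, 1/4 AO, 1/4 BO.
Crossing each possibility with the mother AO and summing P(type A): 1/4·1 + 1/4·1/2 + 1/4·3/4 + 1/4·1/4 = 5/8.
Similarly for Rh via the father's Rh distribution: P(Rh-) = 1/2.
Independent loci: 5/8 × 1/2 = 5/16.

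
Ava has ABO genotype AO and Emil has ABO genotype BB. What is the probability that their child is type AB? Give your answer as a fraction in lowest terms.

1/2

ABO cross AO × BB → offspring phenotypes: 1/2 B, 1/2 AB.
So P(type AB) = 1/2.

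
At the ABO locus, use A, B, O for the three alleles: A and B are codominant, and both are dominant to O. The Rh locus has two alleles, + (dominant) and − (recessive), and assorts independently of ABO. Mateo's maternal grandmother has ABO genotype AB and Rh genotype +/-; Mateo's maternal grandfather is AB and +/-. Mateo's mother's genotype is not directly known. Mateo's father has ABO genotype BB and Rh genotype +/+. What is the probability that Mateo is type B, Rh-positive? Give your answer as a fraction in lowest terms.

Mateo's mother's ABO genotype from AB × AB: 1/4 AA, 1/2 AB, 1/4 BB.
Crossing each possibility with the father BB and summing P(type B): 1/4·0 + 1/2·1/2 + 1/4·1 = 1/2.
Similarly for Rh via the mother's Rh distribution: P(Rh+) = 1.
Independent loci: 1/2 × 1 = 1/2.

1/2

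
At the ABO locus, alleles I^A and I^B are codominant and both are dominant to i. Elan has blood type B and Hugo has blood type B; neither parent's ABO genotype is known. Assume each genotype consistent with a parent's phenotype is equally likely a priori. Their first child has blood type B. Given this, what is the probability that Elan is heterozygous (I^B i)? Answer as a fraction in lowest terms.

7/15

Possible genotypes: Elan ∈ {I^B I^B, I^B i}; Hugo ∈ {I^B I^B, I^B i}.
Weight each parental genotype pair by prior × P(type-B child):
  I^B I^B × I^B I^B: posterior weight 4/15.
  I^B I^B × I^B i: posterior weight 4/15.
  I^B i × I^B I^B: posterior weight 4/15.
  I^B i × I^B i: posterior weight 1/5.
Sum the posterior weight over pairs where Elan is I^B i: 7/15.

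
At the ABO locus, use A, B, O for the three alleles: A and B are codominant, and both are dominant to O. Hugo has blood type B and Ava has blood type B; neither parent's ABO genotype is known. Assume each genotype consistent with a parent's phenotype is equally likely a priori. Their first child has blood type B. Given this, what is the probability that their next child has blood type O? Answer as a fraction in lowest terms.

1/20

Possible genotypes: Hugo ∈ {BB, BO}; Ava ∈ {BB, BO}.
Weight each parental genotype pair by prior × P(type-B child):
  BB × BB: posterior weight 4/15; P(next child type O) = 0.
  BB × BO: posterior weight 4/15; P(next child type O) = 0.
  BO × BB: posterior weight 4/15; P(next child type O) = 0.
  BO × BO: posterior weight 1/5; P(next child type O) = 1/4.
Weighted sum = 1/20.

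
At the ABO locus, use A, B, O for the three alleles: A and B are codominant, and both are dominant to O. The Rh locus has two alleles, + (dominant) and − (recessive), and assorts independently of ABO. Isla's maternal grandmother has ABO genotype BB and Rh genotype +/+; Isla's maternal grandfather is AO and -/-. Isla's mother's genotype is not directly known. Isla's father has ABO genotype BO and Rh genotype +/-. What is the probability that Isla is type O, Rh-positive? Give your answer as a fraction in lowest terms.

Isla's mother's ABO genotype from BB × AO: 1/2 AB, 1/2 BO.
Crossing each possibility with the father BO and summing P(type O): 1/2·0 + 1/2·1/4 = 1/8.
Similarly for Rh via the mother's Rh distribution: P(Rh+) = 3/4.
Independent loci: 1/8 × 3/4 = 3/32.

3/32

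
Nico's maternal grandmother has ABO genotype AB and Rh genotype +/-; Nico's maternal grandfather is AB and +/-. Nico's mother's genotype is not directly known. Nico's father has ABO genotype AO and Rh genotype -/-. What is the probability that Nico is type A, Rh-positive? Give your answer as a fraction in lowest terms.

1/4

Nico's mother's ABO genotype from AB × AB: 1/4 AA, 1/2 AB, 1/4 BB.
Crossing each possibility with the father AO and summing P(type A): 1/4·1 + 1/2·1/2 + 1/4·0 = 1/2.
Similarly for Rh via the mother's Rh distribution: P(Rh+) = 1/2.
Independent loci: 1/2 × 1/2 = 1/4.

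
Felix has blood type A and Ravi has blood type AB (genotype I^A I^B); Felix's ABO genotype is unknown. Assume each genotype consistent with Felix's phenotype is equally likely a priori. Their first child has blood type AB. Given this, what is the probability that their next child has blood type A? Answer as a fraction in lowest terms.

Possible genotypes: Felix ∈ {I^A I^A, I^A i}; Ravi ∈ {I^A I^B}.
Weight each parental genotype pair by prior × P(type-AB child):
  I^A I^A × I^A I^B: posterior weight 2/3; P(next child type A) = 1/2.
  I^A i × I^A I^B: posterior weight 1/3; P(next child type A) = 1/2.
Weighted sum = 1/2.

1/2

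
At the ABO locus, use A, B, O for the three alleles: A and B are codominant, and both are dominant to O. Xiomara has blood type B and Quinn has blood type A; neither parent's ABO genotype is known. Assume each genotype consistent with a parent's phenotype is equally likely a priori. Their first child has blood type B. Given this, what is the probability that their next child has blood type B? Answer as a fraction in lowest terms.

5/12

Possible genotypes: Xiomara ∈ {BB, BO}; Quinn ∈ {AA, AO}.
Weight each parental genotype pair by prior × P(type-B child):
  BB × AO: posterior weight 2/3; P(next child type B) = 1/2.
  BO × AO: posterior weight 1/3; P(next child type B) = 1/4.
Weighted sum = 5/12.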